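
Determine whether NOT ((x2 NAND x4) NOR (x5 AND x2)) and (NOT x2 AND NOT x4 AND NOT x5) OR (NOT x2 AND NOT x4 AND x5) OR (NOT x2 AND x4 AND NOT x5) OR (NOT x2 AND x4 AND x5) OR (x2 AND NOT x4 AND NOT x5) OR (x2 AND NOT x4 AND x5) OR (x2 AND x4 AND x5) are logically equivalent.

Yes, they are equivalent — the two output columns agree on all 8 assignments:
x2 | x4 | x5 | Expression 1 | Expression 2
------------------------------------------
0 | 0 | 0 | 1 | 1
0 | 0 | 1 | 1 | 1
0 | 1 | 0 | 1 | 1
0 | 1 | 1 | 1 | 1
1 | 0 | 0 | 1 | 1
1 | 0 | 1 | 1 | 1
1 | 1 | 0 | 0 | 0
1 | 1 | 1 | 1 | 1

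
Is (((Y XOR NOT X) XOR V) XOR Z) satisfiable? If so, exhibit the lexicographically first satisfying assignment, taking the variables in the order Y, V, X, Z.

Y=0, V=0, X=0, Z=0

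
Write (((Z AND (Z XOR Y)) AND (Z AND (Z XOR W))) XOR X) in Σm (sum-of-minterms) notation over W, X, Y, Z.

Σm(1, 4, 6, 7, 12, 13, 14, 15) = (NOT W AND NOT X AND NOT Y AND Z) OR (NOT W AND X AND NOT Y AND NOT Z) OR (NOT W AND X AND Y AND NOT Z) OR (NOT W AND X AND Y AND Z) OR (W AND X AND NOT Y AND NOT Z) OR (W AND X AND NOT Y AND Z) OR (W AND X AND Y AND NOT Z) OR (W AND X AND Y AND Z)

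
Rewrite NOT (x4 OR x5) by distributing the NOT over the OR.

NOT x4 AND NOT x5
De Morgan's: NOT(OR of terms) = AND of negations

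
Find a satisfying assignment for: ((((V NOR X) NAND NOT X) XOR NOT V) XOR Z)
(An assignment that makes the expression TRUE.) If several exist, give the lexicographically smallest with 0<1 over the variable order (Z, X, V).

Z=0, X=0, V=0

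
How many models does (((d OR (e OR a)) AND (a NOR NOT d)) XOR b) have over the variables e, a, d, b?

Satisfying assignments: (0,0,0,1), (0,0,1,0), (0,1,0,1), (0,1,1,1), (1,0,0,1), (1,0,1,0), (1,1,0,1), (1,1,1,1)
Count: 8 out of 16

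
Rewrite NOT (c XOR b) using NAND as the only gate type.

(((c NAND (c NAND b)) NAND (b NAND (c NAND b))) NAND ((c NAND (c NAND b)) NAND (b NAND (c NAND b))))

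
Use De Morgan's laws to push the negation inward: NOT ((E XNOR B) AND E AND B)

NOT (E XNOR B) OR NOT E OR NOT B
De Morgan's: NOT(AND of terms) = OR of negations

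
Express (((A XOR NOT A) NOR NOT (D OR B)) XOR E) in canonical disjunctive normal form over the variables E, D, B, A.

(E AND NOT D AND NOT B AND NOT A) OR (E AND NOT D AND NOT B AND A) OR (E AND NOT D AND B AND NOT A) OR (E AND NOT D AND B AND A) OR (E AND D AND NOT B AND NOT A) OR (E AND D AND NOT B AND A) OR (E AND D AND B AND NOT A) OR (E AND D AND B AND A)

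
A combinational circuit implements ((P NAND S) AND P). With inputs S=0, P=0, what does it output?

Substituting: ((0 NAND 0) AND 0)
= 0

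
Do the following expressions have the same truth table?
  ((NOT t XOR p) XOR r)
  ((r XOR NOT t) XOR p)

Yes, they are equivalent — the two output columns agree on all 8 assignments:
p | r | t | Expression 1 | Expression 2
---------------------------------------
0 | 0 | 0 | 1 | 1
0 | 0 | 1 | 0 | 0
0 | 1 | 0 | 0 | 0
0 | 1 | 1 | 1 | 1
1 | 0 | 0 | 0 | 0
1 | 0 | 1 | 1 | 1
1 | 1 | 0 | 1 | 1
1 | 1 | 1 | 0 | 0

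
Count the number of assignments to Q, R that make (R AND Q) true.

Satisfying assignments: (1,1)
Count: 1 out of 4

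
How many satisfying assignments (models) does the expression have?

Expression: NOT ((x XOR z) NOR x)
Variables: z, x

Satisfying assignments: (0,1), (1,0), (1,1)
Count: 3 out of 4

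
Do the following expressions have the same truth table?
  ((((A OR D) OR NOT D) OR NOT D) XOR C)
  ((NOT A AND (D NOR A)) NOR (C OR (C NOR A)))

No. Counterexample: with D=0, C=0, A=0, Expression 1 = 1 but Expression 2 = 0.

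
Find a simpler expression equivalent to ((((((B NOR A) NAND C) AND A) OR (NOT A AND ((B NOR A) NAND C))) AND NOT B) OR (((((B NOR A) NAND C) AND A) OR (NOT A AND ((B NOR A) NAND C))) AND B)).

By distribution ((E AND v) OR (E AND NOT v) = E) then distribution ((E AND v) OR (E AND NOT v) = E):
= ((B NOR A) NAND C)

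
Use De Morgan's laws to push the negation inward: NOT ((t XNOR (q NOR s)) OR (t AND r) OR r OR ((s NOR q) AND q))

NOT (t XNOR (q NOR s)) AND NOT (t AND r) AND NOT r AND NOT ((s NOR q) AND q)
De Morgan's: NOT(OR of terms) = AND of negations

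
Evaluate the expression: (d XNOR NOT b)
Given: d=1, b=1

Substituting: (1 XNOR NOT 1)
= 0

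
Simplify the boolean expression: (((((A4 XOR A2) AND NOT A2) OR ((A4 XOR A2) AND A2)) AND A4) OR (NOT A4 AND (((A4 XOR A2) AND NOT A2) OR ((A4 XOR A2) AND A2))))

By distribution ((E AND v) OR (E AND NOT v) = E) then distribution ((E AND v) OR (E AND NOT v) = E):
= (A4 XOR A2)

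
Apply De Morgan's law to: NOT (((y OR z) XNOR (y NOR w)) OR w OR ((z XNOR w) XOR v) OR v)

NOT ((y OR z) XNOR (y NOR w)) AND NOT w AND NOT ((z XNOR w) XOR v) AND NOT v
De Morgan's: NOT(OR of terms) = AND of negations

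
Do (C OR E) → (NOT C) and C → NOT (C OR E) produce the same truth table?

Yes, Contrapositive is always equivalent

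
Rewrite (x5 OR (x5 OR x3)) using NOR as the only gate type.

((x5 NOR ((x5 NOR x3) NOR (x5 NOR x3))) NOR (x5 NOR ((x5 NOR x3) NOR (x5 NOR x3))))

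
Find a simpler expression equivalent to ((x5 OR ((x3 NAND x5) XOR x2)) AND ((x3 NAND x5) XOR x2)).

By absorption (E AND (E OR v) = E):
= ((x3 NAND x5) XOR x2)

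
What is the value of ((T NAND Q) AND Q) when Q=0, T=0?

Substituting: ((0 NAND 0) AND 0)
= 0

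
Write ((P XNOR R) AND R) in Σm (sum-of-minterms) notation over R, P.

Σm(3) = (R AND P)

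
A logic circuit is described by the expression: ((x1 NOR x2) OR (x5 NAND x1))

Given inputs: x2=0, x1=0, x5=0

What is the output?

Substituting: ((0 NOR 0) OR (0 NAND 0))
= 1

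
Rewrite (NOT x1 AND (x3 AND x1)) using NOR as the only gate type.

(((x1 NOR x1) NOR (x1 NOR x1)) NOR (((x3 NOR x3) NOR (x1 NOR x1)) NOR ((x3 NOR x3) NOR (x1 NOR x1))))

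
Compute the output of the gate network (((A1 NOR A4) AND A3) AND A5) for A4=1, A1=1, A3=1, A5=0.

Substituting: (((1 NOR 1) AND 1) AND 0)
= 0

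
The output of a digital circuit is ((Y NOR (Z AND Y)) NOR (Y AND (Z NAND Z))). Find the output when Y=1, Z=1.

Substituting: ((1 NOR (1 AND 1)) NOR (1 AND (1 NAND 1)))
= 1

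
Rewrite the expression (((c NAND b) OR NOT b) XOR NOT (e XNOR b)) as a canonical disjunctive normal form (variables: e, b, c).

(NOT e AND NOT b AND NOT c) OR (NOT e AND NOT b AND c) OR (NOT e AND b AND c) OR (e AND b AND NOT c)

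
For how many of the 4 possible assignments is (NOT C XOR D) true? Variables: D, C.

Satisfying assignments: (0,0), (1,1)
Count: 2 out of 4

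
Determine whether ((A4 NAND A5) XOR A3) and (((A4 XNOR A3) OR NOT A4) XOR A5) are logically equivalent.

No. Counterexample: with A3=0, A4=0, A5=1, Expression 1 = 1 but Expression 2 = 0.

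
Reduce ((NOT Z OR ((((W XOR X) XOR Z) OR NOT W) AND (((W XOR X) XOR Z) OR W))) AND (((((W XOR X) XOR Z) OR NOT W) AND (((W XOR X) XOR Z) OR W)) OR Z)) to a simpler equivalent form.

By distribution ((E OR v) AND (E OR NOT v) = E) then distribution ((E OR v) AND (E OR NOT v) = E):
= ((W XOR X) XOR Z)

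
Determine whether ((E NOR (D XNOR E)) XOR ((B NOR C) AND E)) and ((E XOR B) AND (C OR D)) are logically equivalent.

No. Counterexample: with E=0, B=0, C=0, D=1, Expression 1 = 1 but Expression 2 = 0.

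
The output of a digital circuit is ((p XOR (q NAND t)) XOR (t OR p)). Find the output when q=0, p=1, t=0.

Substituting: ((1 XOR (0 NAND 0)) XOR (0 OR 1))
= 1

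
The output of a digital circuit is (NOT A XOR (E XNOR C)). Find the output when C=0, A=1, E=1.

Substituting: (NOT 1 XOR (1 XNOR 0))
= 0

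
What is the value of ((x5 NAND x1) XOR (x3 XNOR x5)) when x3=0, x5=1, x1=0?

Substituting: ((1 NAND 0) XOR (0 XNOR 1))
= 1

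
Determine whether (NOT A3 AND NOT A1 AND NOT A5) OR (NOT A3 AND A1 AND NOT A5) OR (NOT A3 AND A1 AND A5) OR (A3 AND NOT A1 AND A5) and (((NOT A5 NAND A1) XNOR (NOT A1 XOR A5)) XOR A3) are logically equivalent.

Yes, they are equivalent — the two output columns agree on all 8 assignments:
A3 | A1 | A5 | Expression 1 | Expression 2
------------------------------------------
0 | 0 | 0 | 1 | 1
0 | 0 | 1 | 0 | 0
0 | 1 | 0 | 1 | 1
0 | 1 | 1 | 1 | 1
1 | 0 | 0 | 0 | 0
1 | 0 | 1 | 1 | 1
1 | 1 | 0 | 0 | 0
1 | 1 | 1 | 0 | 0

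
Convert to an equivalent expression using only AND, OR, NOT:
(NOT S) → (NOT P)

S OR (NOT P)
(Implication elimination: A → B = NOT A OR B)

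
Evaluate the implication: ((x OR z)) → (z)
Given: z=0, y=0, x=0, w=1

Antecedent ((x OR z)) = 0; consequent (z) = 0.
0 → 0 = 1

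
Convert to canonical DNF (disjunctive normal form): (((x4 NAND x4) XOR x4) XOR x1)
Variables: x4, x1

(NOT x4 AND NOT x1) OR (x4 AND NOT x1)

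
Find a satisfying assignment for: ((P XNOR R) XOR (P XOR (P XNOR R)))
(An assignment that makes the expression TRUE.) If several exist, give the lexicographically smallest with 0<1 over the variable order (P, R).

P=1, R=0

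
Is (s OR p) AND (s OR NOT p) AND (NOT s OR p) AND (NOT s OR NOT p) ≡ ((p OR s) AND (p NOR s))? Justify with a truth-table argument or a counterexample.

Yes, they are equivalent — the two output columns agree on all 4 assignments:
s | p | Expression 1 | Expression 2
-----------------------------------
0 | 0 | 0 | 0
0 | 1 | 0 | 0
1 | 0 | 0 | 0
1 | 1 | 0 | 0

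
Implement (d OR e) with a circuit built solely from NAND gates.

((d NAND d) NAND (e NAND e))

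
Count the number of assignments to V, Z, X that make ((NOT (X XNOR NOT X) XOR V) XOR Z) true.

Satisfying assignments: (0,0,0), (0,0,1), (1,1,0), (1,1,1)
Count: 4 out of 8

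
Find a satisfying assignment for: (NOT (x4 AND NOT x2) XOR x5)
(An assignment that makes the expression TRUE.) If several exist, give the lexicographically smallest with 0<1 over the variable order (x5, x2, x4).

x5=0, x2=0, x4=0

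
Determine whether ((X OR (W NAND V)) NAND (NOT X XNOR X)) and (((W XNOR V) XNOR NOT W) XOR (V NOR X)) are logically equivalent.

No. Counterexample: with X=0, W=0, V=0, Expression 1 = 1 but Expression 2 = 0.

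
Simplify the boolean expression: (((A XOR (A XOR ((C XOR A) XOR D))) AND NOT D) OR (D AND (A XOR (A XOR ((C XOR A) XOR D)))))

By distribution ((E AND v) OR (E AND NOT v) = E) then XOR self-cancellation ((E XOR v) XOR v = E):
= ((C XOR A) XOR D)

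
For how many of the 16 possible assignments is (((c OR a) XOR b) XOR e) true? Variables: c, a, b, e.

Satisfying assignments: (0,0,0,1), (0,0,1,0), (0,1,0,0), (0,1,1,1), (1,0,0,0), (1,0,1,1), (1,1,0,0), (1,1,1,1)
Count: 8 out of 16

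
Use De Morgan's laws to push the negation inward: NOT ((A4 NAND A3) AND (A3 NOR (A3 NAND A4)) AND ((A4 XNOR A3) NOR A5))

NOT (A4 NAND A3) OR NOT (A3 NOR (A3 NAND A4)) OR NOT ((A4 XNOR A3) NOR A5)
De Morgan's: NOT(AND of terms) = OR of negations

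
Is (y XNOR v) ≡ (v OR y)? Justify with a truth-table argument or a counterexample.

No. Counterexample: with y=0, v=0, Expression 1 = 1 but Expression 2 = 0.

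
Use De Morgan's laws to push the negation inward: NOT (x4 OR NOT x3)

NOT x4 AND x3
De Morgan's: NOT(OR of terms) = AND of negations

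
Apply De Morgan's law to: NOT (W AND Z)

NOT W OR NOT Z
De Morgan's: NOT(AND of terms) = OR of negations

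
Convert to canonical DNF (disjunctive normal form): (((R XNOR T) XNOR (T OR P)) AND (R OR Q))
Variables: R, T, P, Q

(NOT R AND NOT T AND P AND Q) OR (R AND NOT T AND NOT P AND NOT Q) OR (R AND NOT T AND NOT P AND Q) OR (R AND T AND NOT P AND NOT Q) OR (R AND T AND NOT P AND Q) OR (R AND T AND P AND NOT Q) OR (R AND T AND P AND Q)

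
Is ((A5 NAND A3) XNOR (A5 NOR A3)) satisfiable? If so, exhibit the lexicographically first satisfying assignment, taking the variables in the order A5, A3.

A5=0, A3=0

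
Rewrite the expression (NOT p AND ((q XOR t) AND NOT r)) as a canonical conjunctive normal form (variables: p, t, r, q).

(p OR t OR r OR q) AND (p OR t OR NOT r OR q) AND (p OR t OR NOT r OR NOT q) AND (p OR NOT t OR r OR NOT q) AND (p OR NOT t OR NOT r OR q) AND (p OR NOT t OR NOT r OR NOT q) AND (NOT p OR t OR r OR q) AND (NOT p OR t OR r OR NOT q) AND (NOT p OR t OR NOT r OR q) AND (NOT p OR t OR NOT r OR NOT q) AND (NOT p OR NOT t OR r OR q) AND (NOT p OR NOT t OR r OR NOT q) AND (NOT p OR NOT t OR NOT r OR q) AND (NOT p OR NOT t OR NOT r OR NOT q)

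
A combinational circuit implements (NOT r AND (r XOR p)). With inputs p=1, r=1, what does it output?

Substituting: (NOT 1 AND (1 XOR 1))
= 0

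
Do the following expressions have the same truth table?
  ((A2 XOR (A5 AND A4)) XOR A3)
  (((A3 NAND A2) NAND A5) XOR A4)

No. Counterexample: with A5=0, A4=0, A3=0, A2=0, Expression 1 = 0 but Expression 2 = 1.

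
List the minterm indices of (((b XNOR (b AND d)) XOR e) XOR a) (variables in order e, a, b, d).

Σm(0, 1, 3, 6, 10, 12, 13, 15) = (NOT e AND NOT a AND NOT b AND NOT d) OR (NOT e AND NOT a AND NOT b AND d) OR (NOT e AND NOT a AND b AND d) OR (NOT e AND a AND b AND NOT d) OR (e AND NOT a AND b AND NOT d) OR (e AND a AND NOT b AND NOT d) OR (e AND a AND NOT b AND d) OR (e AND a AND b AND d)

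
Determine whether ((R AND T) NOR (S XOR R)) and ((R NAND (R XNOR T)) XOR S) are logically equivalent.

No. Counterexample: with T=0, S=0, R=1, Expression 1 = 0 but Expression 2 = 1.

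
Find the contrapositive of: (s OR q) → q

Contrapositive: NOT q → NOT (s OR q)
Note: A statement and its contrapositive are logically equivalent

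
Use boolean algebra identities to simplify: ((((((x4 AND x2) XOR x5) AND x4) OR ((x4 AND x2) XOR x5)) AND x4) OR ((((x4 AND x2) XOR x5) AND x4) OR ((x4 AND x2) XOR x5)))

By absorption (E OR (E AND v) = E) then absorption (E OR (E AND v) = E):
= ((x4 AND x2) XOR x5)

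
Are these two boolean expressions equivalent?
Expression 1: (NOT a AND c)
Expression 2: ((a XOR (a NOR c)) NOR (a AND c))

Yes, they are equivalent — the two output columns agree on all 4 assignments:
a | c | Expression 1 | Expression 2
-----------------------------------
0 | 0 | 0 | 0
0 | 1 | 1 | 1
1 | 0 | 0 | 0
1 | 1 | 0 | 0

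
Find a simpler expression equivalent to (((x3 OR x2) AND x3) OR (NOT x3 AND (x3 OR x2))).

By distribution ((E AND v) OR (E AND NOT v) = E):
= (x3 OR x2)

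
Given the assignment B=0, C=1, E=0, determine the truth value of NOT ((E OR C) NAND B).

Substituting: NOT ((0 OR 1) NAND 0)
= 0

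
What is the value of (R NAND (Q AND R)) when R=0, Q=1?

Substituting: (0 NAND (1 AND 0))
= 1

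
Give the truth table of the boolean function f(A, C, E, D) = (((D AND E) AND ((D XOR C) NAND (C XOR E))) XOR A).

A | C | E | D | Output
----------------------
0 | 0 | 0 | 0 | 0
0 | 0 | 0 | 1 | 0
0 | 0 | 1 | 0 | 0
0 | 0 | 1 | 1 | 0
0 | 1 | 0 | 0 | 0
0 | 1 | 0 | 1 | 0
0 | 1 | 1 | 0 | 0
0 | 1 | 1 | 1 | 1
1 | 0 | 0 | 0 | 1
1 | 0 | 0 | 1 | 1
1 | 0 | 1 | 0 | 1
1 | 0 | 1 | 1 | 1
1 | 1 | 0 | 0 | 1
1 | 1 | 0 | 1 | 1
1 | 1 | 1 | 0 | 1
1 | 1 | 1 | 1 | 0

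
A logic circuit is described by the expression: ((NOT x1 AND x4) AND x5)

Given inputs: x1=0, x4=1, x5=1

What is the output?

Substituting: ((NOT 0 AND 1) AND 1)
= 1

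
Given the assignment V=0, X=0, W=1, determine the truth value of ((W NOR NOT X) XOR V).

Substituting: ((1 NOR NOT 0) XOR 0)
= 0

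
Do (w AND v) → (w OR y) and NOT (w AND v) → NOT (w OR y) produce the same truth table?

No, Inverse is not equivalent to original (counterexample: y=0, v=0, w=1)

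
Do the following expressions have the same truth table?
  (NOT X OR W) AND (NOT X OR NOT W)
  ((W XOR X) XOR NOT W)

Yes, they are equivalent — the two output columns agree on all 4 assignments:
X | W | Expression 1 | Expression 2
-----------------------------------
0 | 0 | 1 | 1
0 | 1 | 1 | 1
1 | 0 | 0 | 0
1 | 1 | 0 | 0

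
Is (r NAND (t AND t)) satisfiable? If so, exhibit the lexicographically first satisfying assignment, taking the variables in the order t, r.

t=0, r=0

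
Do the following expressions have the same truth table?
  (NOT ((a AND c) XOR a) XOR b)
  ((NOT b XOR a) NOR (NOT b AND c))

No. Counterexample: with c=0, a=0, b=0, Expression 1 = 1 but Expression 2 = 0.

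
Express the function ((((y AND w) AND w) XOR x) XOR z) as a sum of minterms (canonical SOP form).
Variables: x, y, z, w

Σm(2, 3, 5, 6, 8, 9, 12, 15) = (NOT x AND NOT y AND z AND NOT w) OR (NOT x AND NOT y AND z AND w) OR (NOT x AND y AND NOT z AND w) OR (NOT x AND y AND z AND NOT w) OR (x AND NOT y AND NOT z AND NOT w) OR (x AND NOT y AND NOT z AND w) OR (x AND y AND NOT z AND NOT w) OR (x AND y AND z AND w)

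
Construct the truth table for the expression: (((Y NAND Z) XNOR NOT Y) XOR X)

Y | Z | X | Output
------------------
0 | 0 | 0 | 1
0 | 0 | 1 | 0
0 | 1 | 0 | 1
0 | 1 | 1 | 0
1 | 0 | 0 | 0
1 | 0 | 1 | 1
1 | 1 | 0 | 1
1 | 1 | 1 | 0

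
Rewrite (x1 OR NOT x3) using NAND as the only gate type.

((x1 NAND x1) NAND ((x3 NAND x3) NAND (x3 NAND x3)))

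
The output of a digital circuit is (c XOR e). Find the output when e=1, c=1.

Substituting: (1 XOR 1)
= 0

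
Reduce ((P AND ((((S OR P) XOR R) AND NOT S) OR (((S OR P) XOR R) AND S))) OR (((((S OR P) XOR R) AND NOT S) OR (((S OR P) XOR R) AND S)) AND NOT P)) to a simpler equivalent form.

By distribution ((E AND v) OR (E AND NOT v) = E) then distribution ((E AND v) OR (E AND NOT v) = E):
= ((S OR P) XOR R)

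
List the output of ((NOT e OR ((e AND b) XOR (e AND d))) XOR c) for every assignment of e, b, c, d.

e | b | c | d | Output
----------------------
0 | 0 | 0 | 0 | 1
0 | 0 | 0 | 1 | 1
0 | 0 | 1 | 0 | 0
0 | 0 | 1 | 1 | 0
0 | 1 | 0 | 0 | 1
0 | 1 | 0 | 1 | 1
0 | 1 | 1 | 0 | 0
0 | 1 | 1 | 1 | 0
1 | 0 | 0 | 0 | 0
1 | 0 | 0 | 1 | 1
1 | 0 | 1 | 0 | 1
1 | 0 | 1 | 1 | 0
1 | 1 | 0 | 0 | 1
1 | 1 | 0 | 1 | 0
1 | 1 | 1 | 0 | 0
1 | 1 | 1 | 1 | 1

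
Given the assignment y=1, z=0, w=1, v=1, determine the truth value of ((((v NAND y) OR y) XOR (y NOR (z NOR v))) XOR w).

Substituting: ((((1 NAND 1) OR 1) XOR (1 NOR (0 NOR 1))) XOR 1)
= 0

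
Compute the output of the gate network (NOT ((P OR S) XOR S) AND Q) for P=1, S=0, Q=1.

Substituting: (NOT ((1 OR 0) XOR 0) AND 1)
= 0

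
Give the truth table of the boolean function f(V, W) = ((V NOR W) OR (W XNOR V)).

V | W | Output
--------------
0 | 0 | 1
0 | 1 | 0
1 | 0 | 0
1 | 1 | 1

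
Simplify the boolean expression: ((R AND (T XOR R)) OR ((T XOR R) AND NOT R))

By distribution ((E AND v) OR (E AND NOT v) = E):
= (T XOR R)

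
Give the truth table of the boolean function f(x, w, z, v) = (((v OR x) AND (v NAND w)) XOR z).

x | w | z | v | Output
----------------------
0 | 0 | 0 | 0 | 0
0 | 0 | 0 | 1 | 1
0 | 0 | 1 | 0 | 1
0 | 0 | 1 | 1 | 0
0 | 1 | 0 | 0 | 0
0 | 1 | 0 | 1 | 0
0 | 1 | 1 | 0 | 1
0 | 1 | 1 | 1 | 1
1 | 0 | 0 | 0 | 1
1 | 0 | 0 | 1 | 1
1 | 0 | 1 | 0 | 0
1 | 0 | 1 | 1 | 0
1 | 1 | 0 | 0 | 1
1 | 1 | 0 | 1 | 0
1 | 1 | 1 | 0 | 0
1 | 1 | 1 | 1 | 1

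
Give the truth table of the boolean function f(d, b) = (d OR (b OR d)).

d | b | Output
--------------
0 | 0 | 0
0 | 1 | 1
1 | 0 | 1
1 | 1 | 1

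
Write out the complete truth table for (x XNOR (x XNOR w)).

x | w | Output
--------------
0 | 0 | 0
0 | 1 | 1
1 | 0 | 0
1 | 1 | 1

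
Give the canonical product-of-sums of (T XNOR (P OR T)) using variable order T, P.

ΠM(1) = (T OR NOT P)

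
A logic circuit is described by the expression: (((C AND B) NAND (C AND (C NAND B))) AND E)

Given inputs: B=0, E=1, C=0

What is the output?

Substituting: (((0 AND 0) NAND (0 AND (0 NAND 0))) AND 1)
= 1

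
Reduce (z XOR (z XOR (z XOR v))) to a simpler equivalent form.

By XOR self-cancellation ((E XOR v) XOR v = E):
= (z XOR v)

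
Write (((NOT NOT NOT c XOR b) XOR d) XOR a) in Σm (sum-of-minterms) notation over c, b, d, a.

Σm(0, 3, 5, 6, 9, 10, 12, 15) = (NOT c AND NOT b AND NOT d AND NOT a) OR (NOT c AND NOT b AND d AND a) OR (NOT c AND b AND NOT d AND a) OR (NOT c AND b AND d AND NOT a) OR (c AND NOT b AND NOT d AND a) OR (c AND NOT b AND d AND NOT a) OR (c AND b AND NOT d AND NOT a) OR (c AND b AND d AND a)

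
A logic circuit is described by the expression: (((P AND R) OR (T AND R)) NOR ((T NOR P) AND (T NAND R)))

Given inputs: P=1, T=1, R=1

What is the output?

Substituting: (((1 AND 1) OR (1 AND 1)) NOR ((1 NOR 1) AND (1 NAND 1)))
= 0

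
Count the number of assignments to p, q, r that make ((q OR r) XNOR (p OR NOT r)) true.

Satisfying assignments: (0,1,0), (1,0,1), (1,1,0), (1,1,1)
Count: 4 out of 8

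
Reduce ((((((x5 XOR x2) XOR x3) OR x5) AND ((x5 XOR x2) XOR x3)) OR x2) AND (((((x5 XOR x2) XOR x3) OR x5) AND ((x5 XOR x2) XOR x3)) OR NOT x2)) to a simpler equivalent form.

By distribution ((E OR v) AND (E OR NOT v) = E) then absorption (E AND (E OR v) = E):
= ((x5 XOR x2) XOR x3)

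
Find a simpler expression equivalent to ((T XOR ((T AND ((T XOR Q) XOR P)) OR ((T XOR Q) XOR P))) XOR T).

By XOR self-cancellation ((E XOR v) XOR v = E) then absorption (E OR (E AND v) = E):
= ((T XOR Q) XOR P)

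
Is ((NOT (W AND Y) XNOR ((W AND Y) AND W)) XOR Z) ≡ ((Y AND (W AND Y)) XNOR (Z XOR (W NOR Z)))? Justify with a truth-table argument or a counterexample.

No. Counterexample: with Z=0, Y=0, W=1, Expression 1 = 0 but Expression 2 = 1.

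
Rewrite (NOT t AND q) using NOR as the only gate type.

(((t NOR t) NOR (t NOR t)) NOR (q NOR q))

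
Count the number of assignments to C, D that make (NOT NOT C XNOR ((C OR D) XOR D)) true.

Satisfying assignments: (0,0), (0,1), (1,0)
Count: 3 out of 4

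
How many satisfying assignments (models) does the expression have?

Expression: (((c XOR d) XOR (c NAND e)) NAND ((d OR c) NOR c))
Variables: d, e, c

Satisfying assignments: (0,0,1), (0,1,1), (1,0,0), (1,0,1), (1,1,0), (1,1,1)
Count: 6 out of 8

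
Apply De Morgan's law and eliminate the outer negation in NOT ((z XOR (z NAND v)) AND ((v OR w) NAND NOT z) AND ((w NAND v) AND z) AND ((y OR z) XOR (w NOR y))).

NOT (z XOR (z NAND v)) OR NOT ((v OR w) NAND NOT z) OR NOT ((w NAND v) AND z) OR NOT ((y OR z) XOR (w NOR y))
De Morgan's: NOT(AND of terms) = OR of negations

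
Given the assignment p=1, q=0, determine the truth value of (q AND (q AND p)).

Substituting: (0 AND (0 AND 1))
= 0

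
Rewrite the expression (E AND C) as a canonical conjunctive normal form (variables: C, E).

(C OR E) AND (C OR NOT E) AND (NOT C OR E)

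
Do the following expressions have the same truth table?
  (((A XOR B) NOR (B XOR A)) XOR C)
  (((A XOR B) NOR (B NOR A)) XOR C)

No. Counterexample: with A=0, B=0, C=0, Expression 1 = 1 but Expression 2 = 0.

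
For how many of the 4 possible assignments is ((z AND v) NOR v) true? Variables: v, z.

Satisfying assignments: (0,0), (0,1)
Count: 2 out of 4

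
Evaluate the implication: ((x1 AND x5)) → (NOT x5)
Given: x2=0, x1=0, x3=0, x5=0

Antecedent ((x1 AND x5)) = 0; consequent (NOT x5) = 1.
0 → 1 = 1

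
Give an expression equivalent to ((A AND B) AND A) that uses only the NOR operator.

((((A NOR A) NOR (B NOR B)) NOR ((A NOR A) NOR (B NOR B))) NOR (A NOR A))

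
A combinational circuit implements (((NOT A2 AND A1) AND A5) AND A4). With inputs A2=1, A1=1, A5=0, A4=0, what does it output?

Substituting: (((NOT 1 AND 1) AND 0) AND 0)
= 0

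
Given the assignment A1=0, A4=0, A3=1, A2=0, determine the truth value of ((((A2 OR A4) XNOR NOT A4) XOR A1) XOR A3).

Substituting: ((((0 OR 0) XNOR NOT 0) XOR 0) XOR 1)
= 1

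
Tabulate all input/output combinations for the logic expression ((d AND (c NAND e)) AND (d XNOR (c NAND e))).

c | d | e | Output
------------------
0 | 0 | 0 | 0
0 | 0 | 1 | 0
0 | 1 | 0 | 1
0 | 1 | 1 | 1
1 | 0 | 0 | 0
1 | 0 | 1 | 0
1 | 1 | 0 | 1
1 | 1 | 1 | 0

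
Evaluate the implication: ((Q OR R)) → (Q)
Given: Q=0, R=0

Antecedent ((Q OR R)) = 0; consequent (Q) = 0.
0 → 0 = 1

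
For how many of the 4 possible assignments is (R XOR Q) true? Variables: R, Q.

Satisfying assignments: (0,1), (1,0)
Count: 2 out of 4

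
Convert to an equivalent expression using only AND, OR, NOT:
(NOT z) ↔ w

((NOT z) AND w) OR (z AND NOT w)
(Biconditional = both true or both false)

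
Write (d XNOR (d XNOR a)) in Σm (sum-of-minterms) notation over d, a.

Σm(1, 3) = (NOT d AND a) OR (d AND a)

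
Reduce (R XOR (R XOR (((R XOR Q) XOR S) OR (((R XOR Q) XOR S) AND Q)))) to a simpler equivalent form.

By XOR self-cancellation ((E XOR v) XOR v = E) then absorption (E OR (E AND v) = E):
= ((R XOR Q) XOR S)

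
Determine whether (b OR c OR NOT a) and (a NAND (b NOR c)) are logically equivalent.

Yes, they are equivalent — the two output columns agree on all 8 assignments:
b | c | a | Expression 1 | Expression 2
---------------------------------------
0 | 0 | 0 | 1 | 1
0 | 0 | 1 | 0 | 0
0 | 1 | 0 | 1 | 1
0 | 1 | 1 | 1 | 1
1 | 0 | 0 | 1 | 1
1 | 0 | 1 | 1 | 1
1 | 1 | 0 | 1 | 1
1 | 1 | 1 | 1 | 1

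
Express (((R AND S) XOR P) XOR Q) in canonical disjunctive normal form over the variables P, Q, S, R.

(NOT P AND NOT Q AND S AND R) OR (NOT P AND Q AND NOT S AND NOT R) OR (NOT P AND Q AND NOT S AND R) OR (NOT P AND Q AND S AND NOT R) OR (P AND NOT Q AND NOT S AND NOT R) OR (P AND NOT Q AND NOT S AND R) OR (P AND NOT Q AND S AND NOT R) OR (P AND Q AND S AND R)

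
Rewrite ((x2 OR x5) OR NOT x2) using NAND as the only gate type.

((((x2 NAND x2) NAND (x5 NAND x5)) NAND ((x2 NAND x2) NAND (x5 NAND x5))) NAND ((x2 NAND x2) NAND (x2 NAND x2)))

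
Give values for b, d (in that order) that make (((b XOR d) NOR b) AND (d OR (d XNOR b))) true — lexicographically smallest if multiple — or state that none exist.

b=0, d=0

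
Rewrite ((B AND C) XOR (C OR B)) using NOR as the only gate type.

((((((B NOR B) NOR (C NOR C)) NOR ((C NOR B) NOR (C NOR B))) NOR (((B NOR B) NOR (C NOR C)) NOR ((C NOR B) NOR (C NOR B)))) NOR ((((B NOR B) NOR (C NOR C)) NOR ((C NOR B) NOR (C NOR B))) NOR (((B NOR B) NOR (C NOR C)) NOR ((C NOR B) NOR (C NOR B))))) NOR ((((((B NOR B) NOR (C NOR C)) NOR ((B NOR B) NOR (C NOR C))) NOR (((C NOR B) NOR (C NOR B)) NOR ((C NOR B) NOR (C NOR B)))) NOR ((((B NOR B) NOR (C NOR C)) NOR ((B NOR B) NOR (C NOR C))) NOR (((C NOR B) NOR (C NOR B)) NOR ((C NOR B) NOR (C NOR B))))) NOR (((((B NOR B) NOR (C NOR C)) NOR ((B NOR B) NOR (C NOR C))) NOR (((C NOR B) NOR (C NOR B)) NOR ((C NOR B) NOR (C NOR B)))) NOR ((((B NOR B) NOR (C NOR C)) NOR ((B NOR B) NOR (C NOR C))) NOR (((C NOR B) NOR (C NOR B)) NOR ((C NOR B) NOR (C NOR B)))))))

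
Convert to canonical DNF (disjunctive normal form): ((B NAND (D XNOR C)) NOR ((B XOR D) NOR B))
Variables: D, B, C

(NOT D AND B AND NOT C) OR (D AND B AND C)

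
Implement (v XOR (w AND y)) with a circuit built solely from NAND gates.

((v NAND (v NAND ((w NAND y) NAND (w NAND y)))) NAND (((w NAND y) NAND (w NAND y)) NAND (v NAND ((w NAND y) NAND (w NAND y)))))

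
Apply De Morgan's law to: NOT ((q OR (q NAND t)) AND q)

NOT (q OR (q NAND t)) OR NOT q
De Morgan's: NOT(AND of terms) = OR of negations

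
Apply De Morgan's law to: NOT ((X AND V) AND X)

NOT (X AND V) OR NOT X
De Morgan's: NOT(AND of terms) = OR of negations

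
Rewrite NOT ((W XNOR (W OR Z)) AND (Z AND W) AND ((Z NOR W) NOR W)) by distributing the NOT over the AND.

NOT (W XNOR (W OR Z)) OR NOT (Z AND W) OR NOT ((Z NOR W) NOR W)
De Morgan's: NOT(AND of terms) = OR of negations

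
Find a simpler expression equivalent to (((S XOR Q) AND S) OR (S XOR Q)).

By absorption (E OR (E AND v) = E):
= (S XOR Q)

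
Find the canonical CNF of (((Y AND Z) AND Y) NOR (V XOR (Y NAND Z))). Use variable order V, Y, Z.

(V OR Y OR Z) AND (V OR Y OR NOT Z) AND (V OR NOT Y OR Z) AND (V OR NOT Y OR NOT Z) AND (NOT V OR NOT Y OR NOT Z)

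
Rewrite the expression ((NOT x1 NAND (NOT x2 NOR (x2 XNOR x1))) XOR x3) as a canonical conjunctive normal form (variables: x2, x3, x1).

(x2 OR NOT x3 OR x1) AND (x2 OR NOT x3 OR NOT x1) AND (NOT x2 OR x3 OR x1) AND (NOT x2 OR NOT x3 OR NOT x1)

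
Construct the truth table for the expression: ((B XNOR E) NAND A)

B | E | A | Output
------------------
0 | 0 | 0 | 1
0 | 0 | 1 | 0
0 | 1 | 0 | 1
0 | 1 | 1 | 1
1 | 0 | 0 | 1
1 | 0 | 1 | 1
1 | 1 | 0 | 1
1 | 1 | 1 | 0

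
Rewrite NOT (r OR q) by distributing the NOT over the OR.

NOT r AND NOT q
De Morgan's: NOT(OR of terms) = AND of negations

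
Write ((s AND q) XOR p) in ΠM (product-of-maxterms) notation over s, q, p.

ΠM(0, 2, 4, 7) = (s OR q OR p) AND (s OR NOT q OR p) AND (NOT s OR q OR p) AND (NOT s OR NOT q OR NOT p)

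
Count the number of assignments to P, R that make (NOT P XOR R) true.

Satisfying assignments: (0,0), (1,1)
Count: 2 out of 4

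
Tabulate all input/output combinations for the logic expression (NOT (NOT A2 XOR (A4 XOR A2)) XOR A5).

A5 | A2 | A4 | Output
---------------------
0 | 0 | 0 | 0
0 | 0 | 1 | 1
0 | 1 | 0 | 0
0 | 1 | 1 | 1
1 | 0 | 0 | 1
1 | 0 | 1 | 0
1 | 1 | 0 | 1
1 | 1 | 1 | 0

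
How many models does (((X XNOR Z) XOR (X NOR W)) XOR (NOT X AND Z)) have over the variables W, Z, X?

Satisfying assignments: (0,1,1), (1,0,0), (1,1,0), (1,1,1)
Count: 4 out of 8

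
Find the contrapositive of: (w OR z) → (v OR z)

Contrapositive: NOT (v OR z) → NOT (w OR z)
Note: A statement and its contrapositive are logically equivalent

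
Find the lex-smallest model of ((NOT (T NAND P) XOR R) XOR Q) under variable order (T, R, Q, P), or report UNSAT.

T=0, R=0, Q=1, P=0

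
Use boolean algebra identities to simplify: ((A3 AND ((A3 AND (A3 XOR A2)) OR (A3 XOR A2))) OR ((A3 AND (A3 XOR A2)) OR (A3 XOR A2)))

By absorption (E OR (E AND v) = E) then absorption (E OR (E AND v) = E):
= (A3 XOR A2)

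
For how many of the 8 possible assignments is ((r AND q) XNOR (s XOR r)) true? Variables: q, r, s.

Satisfying assignments: (0,0,0), (0,1,1), (1,0,0), (1,1,0)
Count: 4 out of 8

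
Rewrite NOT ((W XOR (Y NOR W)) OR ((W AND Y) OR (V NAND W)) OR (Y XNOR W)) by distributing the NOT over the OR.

NOT (W XOR (Y NOR W)) AND NOT ((W AND Y) OR (V NAND W)) AND NOT (Y XNOR W)
De Morgan's: NOT(OR of terms) = AND of negations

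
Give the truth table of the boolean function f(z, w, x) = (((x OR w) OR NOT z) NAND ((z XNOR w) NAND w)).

z | w | x | Output
------------------
0 | 0 | 0 | 0
0 | 0 | 1 | 0
0 | 1 | 0 | 0
0 | 1 | 1 | 0
1 | 0 | 0 | 1
1 | 0 | 1 | 0
1 | 1 | 0 | 1
1 | 1 | 1 | 1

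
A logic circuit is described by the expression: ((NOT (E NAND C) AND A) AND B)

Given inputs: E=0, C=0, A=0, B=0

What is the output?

Substituting: ((NOT (0 NAND 0) AND 0) AND 0)
= 0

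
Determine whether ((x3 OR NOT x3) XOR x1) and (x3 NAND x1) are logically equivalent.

No. Counterexample: with x3=0, x1=1, Expression 1 = 0 but Expression 2 = 1.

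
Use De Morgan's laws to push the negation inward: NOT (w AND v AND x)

NOT w OR NOT v OR NOT x
De Morgan's: NOT(AND of terms) = OR of negations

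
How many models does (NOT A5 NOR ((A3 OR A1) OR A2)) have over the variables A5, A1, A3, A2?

Satisfying assignments: (1,0,0,0)
Count: 1 out of 16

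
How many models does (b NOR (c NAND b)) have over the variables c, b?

No assignment satisfies the expression.
Count: 0 out of 4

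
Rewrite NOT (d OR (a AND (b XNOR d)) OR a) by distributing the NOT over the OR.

NOT d AND NOT (a AND (b XNOR d)) AND NOT a
De Morgan's: NOT(OR of terms) = AND of negations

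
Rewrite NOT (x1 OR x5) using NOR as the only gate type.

(((x1 NOR x5) NOR (x1 NOR x5)) NOR ((x1 NOR x5) NOR (x1 NOR x5)))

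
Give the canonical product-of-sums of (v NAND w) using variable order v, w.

ΠM(3) = (NOT v OR NOT w)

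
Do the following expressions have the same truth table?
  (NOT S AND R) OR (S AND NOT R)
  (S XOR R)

Yes, they are equivalent — the two output columns agree on all 4 assignments:
S | R | Expression 1 | Expression 2
-----------------------------------
0 | 0 | 0 | 0
0 | 1 | 1 | 1
1 | 0 | 1 | 1
1 | 1 | 0 | 0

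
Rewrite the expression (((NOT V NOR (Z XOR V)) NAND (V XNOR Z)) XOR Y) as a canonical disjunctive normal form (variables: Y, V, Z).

(NOT Y AND NOT V AND NOT Z) OR (NOT Y AND NOT V AND Z) OR (NOT Y AND V AND NOT Z) OR (Y AND V AND Z)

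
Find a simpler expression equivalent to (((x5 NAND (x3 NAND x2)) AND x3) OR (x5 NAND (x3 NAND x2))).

By absorption (E OR (E AND v) = E):
= (x5 NAND (x3 NAND x2))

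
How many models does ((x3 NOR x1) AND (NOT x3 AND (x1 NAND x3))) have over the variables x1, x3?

Satisfying assignments: (0,0)
Count: 1 out of 4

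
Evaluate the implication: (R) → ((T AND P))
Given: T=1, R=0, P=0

Antecedent (R) = 0; consequent ((T AND P)) = 0.
0 → 0 = 1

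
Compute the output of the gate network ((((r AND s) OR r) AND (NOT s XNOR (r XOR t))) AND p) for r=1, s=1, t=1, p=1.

Substituting: ((((1 AND 1) OR 1) AND (NOT 1 XNOR (1 XOR 1))) AND 1)
= 1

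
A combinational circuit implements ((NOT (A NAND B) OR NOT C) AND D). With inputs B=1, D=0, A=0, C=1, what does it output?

Substituting: ((NOT (0 NAND 1) OR NOT 1) AND 0)
= 0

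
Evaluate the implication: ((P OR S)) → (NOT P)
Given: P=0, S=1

Antecedent ((P OR S)) = 1; consequent (NOT P) = 1.
1 → 1 = 1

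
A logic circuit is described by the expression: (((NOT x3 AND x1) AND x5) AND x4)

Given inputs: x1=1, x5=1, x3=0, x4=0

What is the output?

Substituting: (((NOT 0 AND 1) AND 1) AND 0)
= 0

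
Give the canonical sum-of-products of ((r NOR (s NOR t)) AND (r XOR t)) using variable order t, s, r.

Σm(4, 6) = (t AND NOT s AND NOT r) OR (t AND s AND NOT r)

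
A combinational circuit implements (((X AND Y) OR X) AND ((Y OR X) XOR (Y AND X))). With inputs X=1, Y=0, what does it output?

Substituting: (((1 AND 0) OR 1) AND ((0 OR 1) XOR (0 AND 1)))
= 1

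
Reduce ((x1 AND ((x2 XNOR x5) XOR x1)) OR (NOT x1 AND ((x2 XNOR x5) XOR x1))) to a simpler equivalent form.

By distribution ((E AND v) OR (E AND NOT v) = E):
= ((x2 XNOR x5) XOR x1)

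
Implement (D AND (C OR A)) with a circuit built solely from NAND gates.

((D NAND ((C NAND C) NAND (A NAND A))) NAND (D NAND ((C NAND C) NAND (A NAND A))))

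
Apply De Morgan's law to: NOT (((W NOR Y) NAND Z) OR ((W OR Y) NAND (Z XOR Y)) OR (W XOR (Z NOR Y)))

NOT ((W NOR Y) NAND Z) AND NOT ((W OR Y) NAND (Z XOR Y)) AND NOT (W XOR (Z NOR Y))
De Morgan's: NOT(OR of terms) = AND of negations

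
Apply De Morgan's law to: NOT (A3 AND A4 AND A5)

NOT A3 OR NOT A4 OR NOT A5
De Morgan's: NOT(AND of terms) = OR of negations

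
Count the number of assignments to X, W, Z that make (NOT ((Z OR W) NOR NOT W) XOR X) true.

Satisfying assignments: (0,0,0), (0,0,1), (0,1,0), (0,1,1)
Count: 4 out of 8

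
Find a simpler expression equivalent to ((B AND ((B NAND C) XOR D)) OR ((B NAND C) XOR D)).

By absorption (E OR (E AND v) = E):
= ((B NAND C) XOR D)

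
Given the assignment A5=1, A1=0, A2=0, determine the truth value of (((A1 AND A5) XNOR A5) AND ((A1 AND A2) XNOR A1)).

Substituting: (((0 AND 1) XNOR 1) AND ((0 AND 0) XNOR 0))
= 0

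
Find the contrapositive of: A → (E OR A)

Contrapositive: NOT (E OR A) → NOT A
Note: A statement and its contrapositive are logically equivalent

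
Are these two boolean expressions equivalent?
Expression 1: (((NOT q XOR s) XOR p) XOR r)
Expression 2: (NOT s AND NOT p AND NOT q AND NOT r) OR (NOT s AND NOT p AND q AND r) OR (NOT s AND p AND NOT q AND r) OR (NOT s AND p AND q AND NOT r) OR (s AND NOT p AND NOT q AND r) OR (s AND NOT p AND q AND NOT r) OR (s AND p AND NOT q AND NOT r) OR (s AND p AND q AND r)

Yes, they are equivalent — the two output columns agree on all 16 assignments:
s | p | q | r | Expression 1 | Expression 2
-------------------------------------------
0 | 0 | 0 | 0 | 1 | 1
0 | 0 | 0 | 1 | 0 | 0
0 | 0 | 1 | 0 | 0 | 0
0 | 0 | 1 | 1 | 1 | 1
0 | 1 | 0 | 0 | 0 | 0
0 | 1 | 0 | 1 | 1 | 1
0 | 1 | 1 | 0 | 1 | 1
0 | 1 | 1 | 1 | 0 | 0
1 | 0 | 0 | 0 | 0 | 0
1 | 0 | 0 | 1 | 1 | 1
1 | 0 | 1 | 0 | 1 | 1
1 | 0 | 1 | 1 | 0 | 0
1 | 1 | 0 | 0 | 1 | 1
1 | 1 | 0 | 1 | 0 | 0
1 | 1 | 1 | 0 | 0 | 0
1 | 1 | 1 | 1 | 1 | 1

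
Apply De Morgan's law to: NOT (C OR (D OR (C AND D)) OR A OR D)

NOT C AND NOT (D OR (C AND D)) AND NOT A AND NOT D
De Morgan's: NOT(OR of terms) = AND of negations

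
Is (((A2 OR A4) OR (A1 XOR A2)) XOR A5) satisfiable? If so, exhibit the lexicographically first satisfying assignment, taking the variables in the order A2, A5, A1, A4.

A2=0, A5=0, A1=0, A4=1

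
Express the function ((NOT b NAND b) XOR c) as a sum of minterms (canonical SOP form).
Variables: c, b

Σm(0, 1) = (NOT c AND NOT b) OR (NOT c AND b)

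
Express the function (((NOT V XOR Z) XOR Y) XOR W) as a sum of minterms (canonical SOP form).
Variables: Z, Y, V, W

Σm(0, 3, 5, 6, 9, 10, 12, 15) = (NOT Z AND NOT Y AND NOT V AND NOT W) OR (NOT Z AND NOT Y AND V AND W) OR (NOT Z AND Y AND NOT V AND W) OR (NOT Z AND Y AND V AND NOT W) OR (Z AND NOT Y AND NOT V AND W) OR (Z AND NOT Y AND V AND NOT W) OR (Z AND Y AND NOT V AND NOT W) OR (Z AND Y AND V AND W)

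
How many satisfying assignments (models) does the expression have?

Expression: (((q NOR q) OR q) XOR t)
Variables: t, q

Satisfying assignments: (0,0), (0,1)
Count: 2 out of 4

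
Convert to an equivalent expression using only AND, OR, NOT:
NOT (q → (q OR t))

q AND NOT (q OR t)
(Negated implication: NOT(A → B) = A AND NOT B)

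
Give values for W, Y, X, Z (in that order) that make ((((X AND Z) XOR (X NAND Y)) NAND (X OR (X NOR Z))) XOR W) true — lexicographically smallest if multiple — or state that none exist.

W=0, Y=0, X=0, Z=1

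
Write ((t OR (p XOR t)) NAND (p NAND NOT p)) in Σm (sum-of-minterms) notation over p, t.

Σm(0) = (NOT p AND NOT t)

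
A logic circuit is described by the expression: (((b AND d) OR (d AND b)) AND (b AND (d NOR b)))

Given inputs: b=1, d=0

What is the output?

Substituting: (((1 AND 0) OR (0 AND 1)) AND (1 AND (0 NOR 1)))
= 0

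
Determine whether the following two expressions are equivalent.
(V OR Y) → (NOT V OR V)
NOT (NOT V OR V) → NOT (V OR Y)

Yes, Contrapositive is always equivalent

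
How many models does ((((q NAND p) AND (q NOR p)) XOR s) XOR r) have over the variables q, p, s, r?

Satisfying assignments: (0,0,0,0), (0,0,1,1), (0,1,0,1), (0,1,1,0), (1,0,0,1), (1,0,1,0), (1,1,0,1), (1,1,1,0)
Count: 8 out of 16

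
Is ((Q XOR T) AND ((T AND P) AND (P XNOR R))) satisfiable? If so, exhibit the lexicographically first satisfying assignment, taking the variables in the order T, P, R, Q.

T=1, P=1, R=1, Q=0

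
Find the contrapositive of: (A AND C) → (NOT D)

Contrapositive: D → NOT (A AND C)
Note: A statement and its contrapositive are logically equivalent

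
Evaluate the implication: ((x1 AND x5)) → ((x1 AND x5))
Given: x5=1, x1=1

Antecedent ((x1 AND x5)) = 1; consequent ((x1 AND x5)) = 1.
1 → 1 = 1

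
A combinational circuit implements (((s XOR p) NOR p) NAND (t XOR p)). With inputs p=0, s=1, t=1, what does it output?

Substituting: (((1 XOR 0) NOR 0) NAND (1 XOR 0))
= 1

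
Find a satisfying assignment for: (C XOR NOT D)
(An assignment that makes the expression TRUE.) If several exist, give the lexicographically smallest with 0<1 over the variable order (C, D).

C=0, D=0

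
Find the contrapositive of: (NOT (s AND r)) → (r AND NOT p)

Contrapositive: NOT (r AND NOT p) → (s AND r)
Note: A statement and its contrapositive are logically equivalent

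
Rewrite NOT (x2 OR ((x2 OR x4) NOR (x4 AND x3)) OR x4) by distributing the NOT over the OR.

NOT x2 AND NOT ((x2 OR x4) NOR (x4 AND x3)) AND NOT x4
De Morgan's: NOT(OR of terms) = AND of negations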